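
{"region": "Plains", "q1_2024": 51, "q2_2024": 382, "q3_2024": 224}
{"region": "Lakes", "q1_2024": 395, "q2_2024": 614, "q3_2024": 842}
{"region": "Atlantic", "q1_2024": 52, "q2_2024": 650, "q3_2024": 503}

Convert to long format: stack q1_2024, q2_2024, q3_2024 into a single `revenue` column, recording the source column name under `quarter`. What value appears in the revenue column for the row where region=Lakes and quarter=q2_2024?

614

Unpivoting turns each (region, wide-column) pair into one long row.
The wide cell at row Lakes, column q2_2024 holds 614, so the long row (Lakes, q2_2024) has revenue=614.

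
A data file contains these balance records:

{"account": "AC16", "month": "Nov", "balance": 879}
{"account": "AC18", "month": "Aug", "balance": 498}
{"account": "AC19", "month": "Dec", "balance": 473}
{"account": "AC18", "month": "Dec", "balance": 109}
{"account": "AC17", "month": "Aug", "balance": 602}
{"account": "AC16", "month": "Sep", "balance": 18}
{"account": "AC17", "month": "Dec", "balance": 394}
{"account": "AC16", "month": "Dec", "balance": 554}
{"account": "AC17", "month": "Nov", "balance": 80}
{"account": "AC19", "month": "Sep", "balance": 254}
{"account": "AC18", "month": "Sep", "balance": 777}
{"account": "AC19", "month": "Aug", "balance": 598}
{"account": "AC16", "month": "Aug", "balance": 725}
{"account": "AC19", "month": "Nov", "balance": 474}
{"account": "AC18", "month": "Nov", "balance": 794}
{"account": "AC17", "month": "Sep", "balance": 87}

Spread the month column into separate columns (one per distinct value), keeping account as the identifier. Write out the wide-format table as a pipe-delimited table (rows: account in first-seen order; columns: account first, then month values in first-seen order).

| account | Nov | Aug | Dec | Sep |
| AC16 | 879 | 725 | 554 | 18 |
| AC18 | 794 | 498 | 109 | 777 |
| AC19 | 474 | 598 | 473 | 254 |
| AC17 | 80 | 602 | 394 | 87 |

Columns: account plus the 4 distinct month values (Nov, Aug, Dec, Sep).
For example, row AC16 column Nov takes balance=879 from the long row (AC16, Nov).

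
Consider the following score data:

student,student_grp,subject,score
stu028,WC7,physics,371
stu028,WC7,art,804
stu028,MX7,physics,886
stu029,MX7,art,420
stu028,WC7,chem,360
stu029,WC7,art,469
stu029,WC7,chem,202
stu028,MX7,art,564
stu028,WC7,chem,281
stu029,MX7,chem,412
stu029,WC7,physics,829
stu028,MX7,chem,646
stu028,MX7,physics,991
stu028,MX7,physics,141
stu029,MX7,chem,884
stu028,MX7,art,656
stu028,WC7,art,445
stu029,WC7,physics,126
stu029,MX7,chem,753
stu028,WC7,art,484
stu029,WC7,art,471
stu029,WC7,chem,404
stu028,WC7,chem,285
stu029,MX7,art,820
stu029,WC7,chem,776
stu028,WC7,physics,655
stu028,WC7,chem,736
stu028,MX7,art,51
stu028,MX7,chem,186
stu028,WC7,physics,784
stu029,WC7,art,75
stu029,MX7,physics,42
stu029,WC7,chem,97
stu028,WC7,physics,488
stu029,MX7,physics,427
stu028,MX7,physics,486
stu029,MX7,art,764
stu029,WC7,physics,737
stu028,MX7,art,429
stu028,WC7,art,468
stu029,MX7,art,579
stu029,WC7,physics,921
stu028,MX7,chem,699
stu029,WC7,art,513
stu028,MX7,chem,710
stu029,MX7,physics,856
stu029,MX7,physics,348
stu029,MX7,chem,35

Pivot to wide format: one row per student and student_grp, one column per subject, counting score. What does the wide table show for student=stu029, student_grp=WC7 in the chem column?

Rows with student=stu029, student_grp=WC7 and subject=chem: score values are 202, 404, 776, 97.
4 rows match — count = 4.

4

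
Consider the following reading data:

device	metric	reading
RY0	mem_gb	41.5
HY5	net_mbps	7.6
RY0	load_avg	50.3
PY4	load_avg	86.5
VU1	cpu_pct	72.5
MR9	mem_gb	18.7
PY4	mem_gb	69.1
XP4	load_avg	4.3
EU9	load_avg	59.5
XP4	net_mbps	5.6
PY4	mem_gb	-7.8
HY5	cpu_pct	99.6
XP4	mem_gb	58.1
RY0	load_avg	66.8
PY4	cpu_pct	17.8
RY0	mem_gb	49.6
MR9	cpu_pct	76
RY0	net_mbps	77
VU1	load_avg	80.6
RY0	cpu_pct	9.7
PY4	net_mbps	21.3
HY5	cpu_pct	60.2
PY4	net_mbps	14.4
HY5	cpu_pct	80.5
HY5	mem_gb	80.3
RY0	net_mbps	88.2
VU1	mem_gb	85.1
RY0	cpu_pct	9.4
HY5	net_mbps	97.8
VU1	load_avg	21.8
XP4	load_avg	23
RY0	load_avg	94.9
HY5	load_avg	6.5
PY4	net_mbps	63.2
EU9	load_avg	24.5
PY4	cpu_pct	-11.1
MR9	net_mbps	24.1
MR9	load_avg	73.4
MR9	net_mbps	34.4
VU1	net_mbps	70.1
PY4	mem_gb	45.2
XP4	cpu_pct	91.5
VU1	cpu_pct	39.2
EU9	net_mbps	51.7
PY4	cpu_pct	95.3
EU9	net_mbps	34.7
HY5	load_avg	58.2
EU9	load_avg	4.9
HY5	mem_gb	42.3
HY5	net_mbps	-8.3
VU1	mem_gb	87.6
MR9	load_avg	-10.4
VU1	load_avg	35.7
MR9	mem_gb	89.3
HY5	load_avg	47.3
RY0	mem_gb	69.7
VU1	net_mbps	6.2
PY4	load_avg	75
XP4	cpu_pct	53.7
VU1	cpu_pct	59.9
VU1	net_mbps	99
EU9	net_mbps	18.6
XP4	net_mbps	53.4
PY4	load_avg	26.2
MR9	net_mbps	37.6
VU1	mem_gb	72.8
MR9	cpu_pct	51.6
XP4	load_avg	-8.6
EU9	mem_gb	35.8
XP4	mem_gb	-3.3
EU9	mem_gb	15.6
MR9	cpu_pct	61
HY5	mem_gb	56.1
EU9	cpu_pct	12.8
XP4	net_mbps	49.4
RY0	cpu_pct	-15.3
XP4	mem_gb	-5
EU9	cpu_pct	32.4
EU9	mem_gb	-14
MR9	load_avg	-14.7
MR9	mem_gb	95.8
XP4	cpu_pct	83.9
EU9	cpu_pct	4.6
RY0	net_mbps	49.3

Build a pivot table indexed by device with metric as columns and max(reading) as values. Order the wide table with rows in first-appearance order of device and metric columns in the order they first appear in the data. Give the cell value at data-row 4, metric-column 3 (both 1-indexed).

With rows in first-appearance order of device, row 4 is device=VU1. metric columns in first-appearance order: mem_gb, net_mbps, load_avg, cpu_pct; column 3 is load_avg.
Long rows with device=VU1, metric=load_avg: max(80.6, 21.8, 35.7) = 80.6.

80.6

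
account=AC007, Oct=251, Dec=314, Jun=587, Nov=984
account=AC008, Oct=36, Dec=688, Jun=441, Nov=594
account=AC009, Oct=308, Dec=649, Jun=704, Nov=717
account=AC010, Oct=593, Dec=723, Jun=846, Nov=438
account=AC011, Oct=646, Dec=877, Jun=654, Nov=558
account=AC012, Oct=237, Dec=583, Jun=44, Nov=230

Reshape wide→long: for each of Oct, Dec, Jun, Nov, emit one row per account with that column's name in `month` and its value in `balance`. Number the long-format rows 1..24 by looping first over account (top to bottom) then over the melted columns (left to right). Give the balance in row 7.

441

24 rows total (6 × 4). Row 7: index ⌊(7-1)/4⌋ = 1 into account → AC008; (7-1) mod 4 = 2 into the melted columns → Jun.
So row 7 is (AC008, Jun, 441); balance = 441.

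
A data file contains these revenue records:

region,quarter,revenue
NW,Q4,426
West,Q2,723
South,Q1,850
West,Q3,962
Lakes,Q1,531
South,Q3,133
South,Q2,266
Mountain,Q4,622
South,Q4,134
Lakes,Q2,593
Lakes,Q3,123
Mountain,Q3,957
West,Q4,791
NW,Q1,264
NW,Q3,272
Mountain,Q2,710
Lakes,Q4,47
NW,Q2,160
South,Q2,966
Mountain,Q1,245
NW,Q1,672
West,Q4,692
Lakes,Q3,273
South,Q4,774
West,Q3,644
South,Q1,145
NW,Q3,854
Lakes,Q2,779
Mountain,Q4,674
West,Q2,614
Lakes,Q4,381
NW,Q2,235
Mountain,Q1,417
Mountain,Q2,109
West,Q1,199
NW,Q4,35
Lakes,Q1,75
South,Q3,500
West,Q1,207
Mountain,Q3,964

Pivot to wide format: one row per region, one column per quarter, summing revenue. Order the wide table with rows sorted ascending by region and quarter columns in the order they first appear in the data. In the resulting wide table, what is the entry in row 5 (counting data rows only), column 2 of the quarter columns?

1337

With rows sorted ascending by region, row 5 is region=West. quarter columns in first-appearance order: Q4, Q2, Q1, Q3; column 2 is Q2.
Long rows with region=West, quarter=Q2: 723 + 614 = 1337.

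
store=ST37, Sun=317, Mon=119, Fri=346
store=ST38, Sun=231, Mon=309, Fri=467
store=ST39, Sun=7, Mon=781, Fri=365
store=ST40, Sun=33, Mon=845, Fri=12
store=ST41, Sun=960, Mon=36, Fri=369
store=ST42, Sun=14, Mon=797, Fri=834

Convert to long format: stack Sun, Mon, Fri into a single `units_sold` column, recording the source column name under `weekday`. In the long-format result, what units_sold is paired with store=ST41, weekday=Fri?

369

Unpivoting turns each (store, wide-column) pair into one long row.
The wide cell at row ST41, column Fri holds 369, so the long row (ST41, Fri) has units_sold=369.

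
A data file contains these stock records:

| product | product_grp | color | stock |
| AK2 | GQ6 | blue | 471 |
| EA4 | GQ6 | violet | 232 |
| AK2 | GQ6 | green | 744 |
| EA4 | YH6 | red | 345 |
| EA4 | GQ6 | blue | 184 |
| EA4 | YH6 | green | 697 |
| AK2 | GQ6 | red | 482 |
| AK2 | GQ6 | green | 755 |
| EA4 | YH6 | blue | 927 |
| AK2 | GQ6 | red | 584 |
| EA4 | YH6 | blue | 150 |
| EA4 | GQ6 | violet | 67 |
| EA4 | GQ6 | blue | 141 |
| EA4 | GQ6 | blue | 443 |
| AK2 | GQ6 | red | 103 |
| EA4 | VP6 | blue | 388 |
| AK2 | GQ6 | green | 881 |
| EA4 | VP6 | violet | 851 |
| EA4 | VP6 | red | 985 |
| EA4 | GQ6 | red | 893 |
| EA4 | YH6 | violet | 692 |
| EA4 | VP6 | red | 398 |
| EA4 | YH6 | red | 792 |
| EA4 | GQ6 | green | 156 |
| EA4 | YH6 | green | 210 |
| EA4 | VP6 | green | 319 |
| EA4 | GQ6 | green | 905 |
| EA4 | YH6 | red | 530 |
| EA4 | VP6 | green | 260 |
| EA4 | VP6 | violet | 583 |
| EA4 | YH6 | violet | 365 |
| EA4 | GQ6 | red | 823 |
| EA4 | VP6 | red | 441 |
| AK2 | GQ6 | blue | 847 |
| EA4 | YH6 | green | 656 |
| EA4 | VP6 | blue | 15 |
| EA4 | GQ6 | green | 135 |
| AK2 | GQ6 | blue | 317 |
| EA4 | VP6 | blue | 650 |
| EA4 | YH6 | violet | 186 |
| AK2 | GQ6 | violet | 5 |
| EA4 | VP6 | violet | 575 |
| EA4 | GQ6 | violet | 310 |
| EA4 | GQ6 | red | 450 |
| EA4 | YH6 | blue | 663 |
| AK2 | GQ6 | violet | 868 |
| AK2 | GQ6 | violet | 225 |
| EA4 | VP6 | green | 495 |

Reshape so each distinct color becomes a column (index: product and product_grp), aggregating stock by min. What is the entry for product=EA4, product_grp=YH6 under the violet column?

Rows with product=EA4, product_grp=YH6 and color=violet: stock values are 692, 365, 186.
min(692, 365, 186) = 186.

186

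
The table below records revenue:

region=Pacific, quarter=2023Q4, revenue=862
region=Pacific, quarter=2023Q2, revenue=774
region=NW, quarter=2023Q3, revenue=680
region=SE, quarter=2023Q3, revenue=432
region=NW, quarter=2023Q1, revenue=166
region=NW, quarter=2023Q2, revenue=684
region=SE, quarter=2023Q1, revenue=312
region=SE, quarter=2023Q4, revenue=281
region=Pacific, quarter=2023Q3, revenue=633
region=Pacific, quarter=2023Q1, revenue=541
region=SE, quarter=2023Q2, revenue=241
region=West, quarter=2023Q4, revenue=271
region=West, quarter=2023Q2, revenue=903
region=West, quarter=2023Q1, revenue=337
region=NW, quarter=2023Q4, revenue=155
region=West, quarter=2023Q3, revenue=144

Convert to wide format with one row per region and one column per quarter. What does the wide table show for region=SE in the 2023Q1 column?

Wide layout: rows indexed by region, columns are the 4 distinct quarter values (2023Q4, 2023Q2, 2023Q3, 2023Q1).
Cell (region=SE, quarter=2023Q1) draws from the long row where region=SE and quarter=2023Q1, which has revenue=312.

312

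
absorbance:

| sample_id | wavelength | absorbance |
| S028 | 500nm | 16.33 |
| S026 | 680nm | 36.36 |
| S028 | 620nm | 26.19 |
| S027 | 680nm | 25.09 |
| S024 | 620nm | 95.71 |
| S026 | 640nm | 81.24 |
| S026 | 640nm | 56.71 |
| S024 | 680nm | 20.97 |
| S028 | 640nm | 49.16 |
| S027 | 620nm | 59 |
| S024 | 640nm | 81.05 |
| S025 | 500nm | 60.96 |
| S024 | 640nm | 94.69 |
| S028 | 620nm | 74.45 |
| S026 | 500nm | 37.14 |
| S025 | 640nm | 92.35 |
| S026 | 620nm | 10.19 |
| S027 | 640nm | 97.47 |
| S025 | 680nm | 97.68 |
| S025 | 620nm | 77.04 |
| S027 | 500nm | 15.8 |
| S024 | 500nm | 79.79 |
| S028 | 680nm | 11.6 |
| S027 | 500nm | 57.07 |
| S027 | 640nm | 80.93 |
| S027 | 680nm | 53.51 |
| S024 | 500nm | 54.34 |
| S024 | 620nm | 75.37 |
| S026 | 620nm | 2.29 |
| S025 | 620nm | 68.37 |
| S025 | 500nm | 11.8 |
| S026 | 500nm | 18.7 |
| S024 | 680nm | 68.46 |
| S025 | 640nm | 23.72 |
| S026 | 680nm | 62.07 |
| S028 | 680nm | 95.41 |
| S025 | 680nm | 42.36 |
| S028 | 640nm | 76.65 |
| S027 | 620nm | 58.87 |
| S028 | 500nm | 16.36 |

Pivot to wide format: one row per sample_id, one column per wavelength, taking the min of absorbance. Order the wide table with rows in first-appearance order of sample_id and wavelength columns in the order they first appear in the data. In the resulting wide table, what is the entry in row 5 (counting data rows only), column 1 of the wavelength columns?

With rows in first-appearance order of sample_id, row 5 is sample_id=S025. wavelength columns in first-appearance order: 500nm, 680nm, 620nm, 640nm; column 1 is 500nm.
Long rows with sample_id=S025, wavelength=500nm: min(60.96, 11.8) = 11.8.

11.8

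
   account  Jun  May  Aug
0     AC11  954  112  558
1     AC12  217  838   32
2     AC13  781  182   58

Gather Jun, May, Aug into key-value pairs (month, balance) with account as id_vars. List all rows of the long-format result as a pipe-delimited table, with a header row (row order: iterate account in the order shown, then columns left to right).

| account | month | balance |
| AC11 | Jun | 954 |
| AC11 | May | 112 |
| AC11 | Aug | 558 |
| AC12 | Jun | 217 |
| AC12 | May | 838 |
| AC12 | Aug | 32 |
| AC13 | Jun | 781 |
| AC13 | May | 182 |
| AC13 | Aug | 58 |

Each (account, column) pair becomes one row: 3 × 3 = 9 rows.
For example, (AC11, Jun) → balance=954.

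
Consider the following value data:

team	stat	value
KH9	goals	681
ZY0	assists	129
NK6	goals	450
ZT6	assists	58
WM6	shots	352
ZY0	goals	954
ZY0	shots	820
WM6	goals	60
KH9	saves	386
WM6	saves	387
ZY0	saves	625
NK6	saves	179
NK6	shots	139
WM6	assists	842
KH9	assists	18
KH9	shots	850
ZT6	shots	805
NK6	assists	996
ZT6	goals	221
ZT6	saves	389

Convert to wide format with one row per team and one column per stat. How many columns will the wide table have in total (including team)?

5

1 column for team plus 4 distinct stat values → 5 columns.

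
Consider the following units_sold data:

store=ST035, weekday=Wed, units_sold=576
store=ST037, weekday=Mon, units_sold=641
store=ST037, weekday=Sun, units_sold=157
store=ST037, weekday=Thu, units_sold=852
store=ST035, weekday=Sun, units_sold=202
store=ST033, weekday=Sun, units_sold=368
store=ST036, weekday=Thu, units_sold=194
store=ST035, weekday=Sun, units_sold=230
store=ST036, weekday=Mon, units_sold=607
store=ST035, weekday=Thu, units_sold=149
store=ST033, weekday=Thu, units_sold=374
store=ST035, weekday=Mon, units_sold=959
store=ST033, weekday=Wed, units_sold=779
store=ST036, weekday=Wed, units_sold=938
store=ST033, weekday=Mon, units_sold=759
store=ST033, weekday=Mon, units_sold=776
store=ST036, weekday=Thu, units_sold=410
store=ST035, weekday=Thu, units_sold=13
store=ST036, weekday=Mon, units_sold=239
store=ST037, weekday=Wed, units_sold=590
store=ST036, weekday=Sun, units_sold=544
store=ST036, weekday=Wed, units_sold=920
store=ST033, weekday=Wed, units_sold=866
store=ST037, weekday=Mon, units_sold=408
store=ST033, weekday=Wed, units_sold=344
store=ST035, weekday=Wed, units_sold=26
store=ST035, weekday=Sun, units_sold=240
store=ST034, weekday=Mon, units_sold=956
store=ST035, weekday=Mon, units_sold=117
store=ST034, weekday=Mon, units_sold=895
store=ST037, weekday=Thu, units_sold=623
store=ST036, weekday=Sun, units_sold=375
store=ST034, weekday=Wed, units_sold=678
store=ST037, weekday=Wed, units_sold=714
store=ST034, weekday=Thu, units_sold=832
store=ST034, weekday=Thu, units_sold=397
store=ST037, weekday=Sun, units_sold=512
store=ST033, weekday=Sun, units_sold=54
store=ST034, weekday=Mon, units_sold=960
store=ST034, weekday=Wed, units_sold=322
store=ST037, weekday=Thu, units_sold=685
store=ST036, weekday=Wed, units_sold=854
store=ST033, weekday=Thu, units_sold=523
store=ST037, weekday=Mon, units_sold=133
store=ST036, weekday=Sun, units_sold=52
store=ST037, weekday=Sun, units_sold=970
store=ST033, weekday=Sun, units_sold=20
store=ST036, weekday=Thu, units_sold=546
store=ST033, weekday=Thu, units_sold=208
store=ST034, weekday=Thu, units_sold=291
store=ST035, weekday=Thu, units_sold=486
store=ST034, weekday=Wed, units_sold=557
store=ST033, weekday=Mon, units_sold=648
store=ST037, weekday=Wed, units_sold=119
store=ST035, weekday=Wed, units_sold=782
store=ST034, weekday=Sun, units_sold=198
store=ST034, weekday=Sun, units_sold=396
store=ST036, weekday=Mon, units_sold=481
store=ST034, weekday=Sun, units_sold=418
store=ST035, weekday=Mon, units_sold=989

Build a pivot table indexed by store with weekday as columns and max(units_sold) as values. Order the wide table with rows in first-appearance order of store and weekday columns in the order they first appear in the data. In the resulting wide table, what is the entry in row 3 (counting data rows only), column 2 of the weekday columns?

With rows in first-appearance order of store, row 3 is store=ST033. weekday columns in first-appearance order: Wed, Mon, Sun, Thu; column 2 is Mon.
Long rows with store=ST033, weekday=Mon: max(759, 776, 648) = 776.

776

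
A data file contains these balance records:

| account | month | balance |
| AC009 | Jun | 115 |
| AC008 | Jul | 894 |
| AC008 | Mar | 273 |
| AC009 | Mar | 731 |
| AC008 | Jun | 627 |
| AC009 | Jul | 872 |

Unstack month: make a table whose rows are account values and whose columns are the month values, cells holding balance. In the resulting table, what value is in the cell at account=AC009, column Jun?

Wide layout: rows indexed by account, columns are the 3 distinct month values (Jun, Jul, Mar).
Cell (account=AC009, month=Jun) draws from the long row where account=AC009 and month=Jun, which has balance=115.

115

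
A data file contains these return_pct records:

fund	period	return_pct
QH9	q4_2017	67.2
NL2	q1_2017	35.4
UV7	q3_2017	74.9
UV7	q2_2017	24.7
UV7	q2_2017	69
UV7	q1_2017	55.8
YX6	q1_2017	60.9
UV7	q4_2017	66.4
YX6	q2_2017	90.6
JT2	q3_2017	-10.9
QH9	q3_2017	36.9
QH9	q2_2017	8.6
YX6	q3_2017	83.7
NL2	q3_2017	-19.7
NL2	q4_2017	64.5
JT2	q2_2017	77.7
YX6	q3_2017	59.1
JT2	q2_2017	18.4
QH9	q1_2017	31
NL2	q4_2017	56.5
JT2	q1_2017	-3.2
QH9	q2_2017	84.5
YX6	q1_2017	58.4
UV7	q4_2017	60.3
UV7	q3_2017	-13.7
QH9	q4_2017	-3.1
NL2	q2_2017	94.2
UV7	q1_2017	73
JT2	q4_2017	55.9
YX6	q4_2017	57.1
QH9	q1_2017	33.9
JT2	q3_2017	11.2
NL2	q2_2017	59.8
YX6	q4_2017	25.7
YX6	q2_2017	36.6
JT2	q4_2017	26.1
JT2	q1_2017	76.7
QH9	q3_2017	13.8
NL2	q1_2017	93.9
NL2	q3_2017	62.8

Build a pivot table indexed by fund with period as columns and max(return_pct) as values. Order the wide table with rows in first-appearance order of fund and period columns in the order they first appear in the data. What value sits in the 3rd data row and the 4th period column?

69

With rows in first-appearance order of fund, row 3 is fund=UV7. period columns in first-appearance order: q4_2017, q1_2017, q3_2017, q2_2017; column 4 is q2_2017.
Long rows with fund=UV7, period=q2_2017: max(24.7, 69) = 69.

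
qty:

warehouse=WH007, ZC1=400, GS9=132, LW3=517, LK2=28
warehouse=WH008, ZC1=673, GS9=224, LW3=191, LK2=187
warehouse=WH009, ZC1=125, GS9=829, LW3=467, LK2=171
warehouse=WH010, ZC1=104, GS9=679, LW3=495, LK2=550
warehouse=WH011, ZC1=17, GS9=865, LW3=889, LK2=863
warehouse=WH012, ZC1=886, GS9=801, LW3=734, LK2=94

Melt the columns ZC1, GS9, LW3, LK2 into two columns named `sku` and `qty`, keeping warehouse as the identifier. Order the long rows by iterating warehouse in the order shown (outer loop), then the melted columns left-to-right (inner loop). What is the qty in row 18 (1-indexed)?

865

24 rows total (6 × 4). Row 18: index ⌊(18-1)/4⌋ = 4 into warehouse → WH011; (18-1) mod 4 = 1 into the melted columns → GS9.
So row 18 is (WH011, GS9, 865); qty = 865.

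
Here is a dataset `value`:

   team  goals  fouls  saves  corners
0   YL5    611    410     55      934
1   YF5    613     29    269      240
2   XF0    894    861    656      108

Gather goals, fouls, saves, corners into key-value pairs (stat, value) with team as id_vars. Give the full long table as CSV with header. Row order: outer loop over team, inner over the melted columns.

team,stat,value
YL5,goals,611
YL5,fouls,410
YL5,saves,55
YL5,corners,934
YF5,goals,613
YF5,fouls,29
YF5,saves,269
YF5,corners,240
XF0,goals,894
XF0,fouls,861
XF0,saves,656
XF0,corners,108

Each (team, column) pair becomes one row: 3 × 4 = 12 rows.
For example, (YL5, goals) → value=611.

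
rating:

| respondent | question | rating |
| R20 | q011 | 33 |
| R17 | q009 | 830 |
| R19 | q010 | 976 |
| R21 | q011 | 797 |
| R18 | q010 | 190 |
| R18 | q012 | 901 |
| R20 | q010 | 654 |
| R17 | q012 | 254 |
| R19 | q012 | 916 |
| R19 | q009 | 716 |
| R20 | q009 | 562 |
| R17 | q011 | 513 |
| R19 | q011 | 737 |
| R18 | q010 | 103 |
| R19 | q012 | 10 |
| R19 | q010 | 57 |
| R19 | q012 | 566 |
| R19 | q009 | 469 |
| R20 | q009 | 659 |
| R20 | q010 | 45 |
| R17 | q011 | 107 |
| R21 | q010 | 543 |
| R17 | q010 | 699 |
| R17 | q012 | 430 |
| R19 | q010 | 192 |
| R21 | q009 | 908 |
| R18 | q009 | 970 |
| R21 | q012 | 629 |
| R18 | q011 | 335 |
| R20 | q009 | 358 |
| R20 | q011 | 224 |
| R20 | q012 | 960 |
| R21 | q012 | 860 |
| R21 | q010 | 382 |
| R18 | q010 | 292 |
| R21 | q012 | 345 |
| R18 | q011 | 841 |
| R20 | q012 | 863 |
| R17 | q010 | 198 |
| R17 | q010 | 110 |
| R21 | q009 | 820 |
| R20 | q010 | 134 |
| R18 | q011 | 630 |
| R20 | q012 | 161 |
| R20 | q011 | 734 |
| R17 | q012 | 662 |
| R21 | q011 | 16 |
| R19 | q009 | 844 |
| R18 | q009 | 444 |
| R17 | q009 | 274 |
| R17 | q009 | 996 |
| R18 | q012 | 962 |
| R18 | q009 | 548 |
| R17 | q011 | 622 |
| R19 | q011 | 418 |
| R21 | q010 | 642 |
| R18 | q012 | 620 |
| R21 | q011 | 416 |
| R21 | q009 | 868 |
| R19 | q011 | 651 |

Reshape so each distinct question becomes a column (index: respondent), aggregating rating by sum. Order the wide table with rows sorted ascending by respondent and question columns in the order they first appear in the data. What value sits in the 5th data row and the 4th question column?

With rows sorted ascending by respondent, row 5 is respondent=R21. question columns in first-appearance order: q011, q009, q010, q012; column 4 is q012.
Long rows with respondent=R21, question=q012: 629 + 860 + 345 = 1834.

1834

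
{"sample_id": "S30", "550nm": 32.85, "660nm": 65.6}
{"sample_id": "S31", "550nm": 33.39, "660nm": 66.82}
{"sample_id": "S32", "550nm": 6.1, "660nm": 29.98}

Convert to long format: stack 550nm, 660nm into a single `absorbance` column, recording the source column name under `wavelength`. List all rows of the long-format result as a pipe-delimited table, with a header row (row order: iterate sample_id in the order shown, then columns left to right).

Each (sample_id, column) pair becomes one row: 3 × 2 = 6 rows.
For example, (S30, 550nm) → absorbance=32.85.

| sample_id | wavelength | absorbance |
| S30 | 550nm | 32.85 |
| S30 | 660nm | 65.6 |
| S31 | 550nm | 33.39 |
| S31 | 660nm | 66.82 |
| S32 | 550nm | 6.1 |
| S32 | 660nm | 29.98 |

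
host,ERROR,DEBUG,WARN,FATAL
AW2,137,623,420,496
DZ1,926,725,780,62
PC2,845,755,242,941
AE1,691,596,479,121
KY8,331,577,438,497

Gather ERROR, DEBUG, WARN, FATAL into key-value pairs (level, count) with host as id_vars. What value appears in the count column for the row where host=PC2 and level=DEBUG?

755

Unpivoting turns each (host, wide-column) pair into one long row.
The wide cell at row PC2, column DEBUG holds 755, so the long row (PC2, DEBUG) has count=755.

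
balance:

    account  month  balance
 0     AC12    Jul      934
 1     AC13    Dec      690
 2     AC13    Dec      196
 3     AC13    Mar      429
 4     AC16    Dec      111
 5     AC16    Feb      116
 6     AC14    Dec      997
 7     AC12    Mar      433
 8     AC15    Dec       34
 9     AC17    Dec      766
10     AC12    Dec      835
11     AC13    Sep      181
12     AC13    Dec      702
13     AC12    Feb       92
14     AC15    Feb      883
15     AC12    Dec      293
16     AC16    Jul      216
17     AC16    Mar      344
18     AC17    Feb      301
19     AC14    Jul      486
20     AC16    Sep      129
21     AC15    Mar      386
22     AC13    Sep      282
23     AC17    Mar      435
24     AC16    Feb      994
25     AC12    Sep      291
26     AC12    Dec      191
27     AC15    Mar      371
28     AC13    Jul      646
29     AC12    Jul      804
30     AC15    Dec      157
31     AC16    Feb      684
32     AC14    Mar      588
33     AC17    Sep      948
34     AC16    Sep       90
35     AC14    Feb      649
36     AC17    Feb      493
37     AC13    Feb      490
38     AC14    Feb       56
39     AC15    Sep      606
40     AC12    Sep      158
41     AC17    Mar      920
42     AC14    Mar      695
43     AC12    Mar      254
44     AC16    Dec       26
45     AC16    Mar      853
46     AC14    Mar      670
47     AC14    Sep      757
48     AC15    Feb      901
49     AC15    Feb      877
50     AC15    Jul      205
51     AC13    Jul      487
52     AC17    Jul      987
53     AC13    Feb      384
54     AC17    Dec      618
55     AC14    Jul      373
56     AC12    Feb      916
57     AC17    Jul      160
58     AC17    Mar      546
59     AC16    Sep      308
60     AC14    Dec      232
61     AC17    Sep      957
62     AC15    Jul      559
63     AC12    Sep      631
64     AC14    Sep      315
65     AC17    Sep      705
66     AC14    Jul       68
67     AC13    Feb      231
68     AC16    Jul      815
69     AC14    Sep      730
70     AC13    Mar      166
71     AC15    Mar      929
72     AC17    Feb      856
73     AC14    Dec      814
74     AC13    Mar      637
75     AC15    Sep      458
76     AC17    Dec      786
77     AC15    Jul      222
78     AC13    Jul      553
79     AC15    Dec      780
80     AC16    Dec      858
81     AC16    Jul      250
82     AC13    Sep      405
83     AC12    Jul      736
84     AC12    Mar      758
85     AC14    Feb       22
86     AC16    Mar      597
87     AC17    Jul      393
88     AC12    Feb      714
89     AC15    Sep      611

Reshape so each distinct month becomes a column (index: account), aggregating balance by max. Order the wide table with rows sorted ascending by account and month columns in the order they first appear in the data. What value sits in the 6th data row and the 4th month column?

856

With rows sorted ascending by account, row 6 is account=AC17. month columns in first-appearance order: Jul, Dec, Mar, Feb, Sep; column 4 is Feb.
Long rows with account=AC17, month=Feb: max(301, 493, 856) = 856.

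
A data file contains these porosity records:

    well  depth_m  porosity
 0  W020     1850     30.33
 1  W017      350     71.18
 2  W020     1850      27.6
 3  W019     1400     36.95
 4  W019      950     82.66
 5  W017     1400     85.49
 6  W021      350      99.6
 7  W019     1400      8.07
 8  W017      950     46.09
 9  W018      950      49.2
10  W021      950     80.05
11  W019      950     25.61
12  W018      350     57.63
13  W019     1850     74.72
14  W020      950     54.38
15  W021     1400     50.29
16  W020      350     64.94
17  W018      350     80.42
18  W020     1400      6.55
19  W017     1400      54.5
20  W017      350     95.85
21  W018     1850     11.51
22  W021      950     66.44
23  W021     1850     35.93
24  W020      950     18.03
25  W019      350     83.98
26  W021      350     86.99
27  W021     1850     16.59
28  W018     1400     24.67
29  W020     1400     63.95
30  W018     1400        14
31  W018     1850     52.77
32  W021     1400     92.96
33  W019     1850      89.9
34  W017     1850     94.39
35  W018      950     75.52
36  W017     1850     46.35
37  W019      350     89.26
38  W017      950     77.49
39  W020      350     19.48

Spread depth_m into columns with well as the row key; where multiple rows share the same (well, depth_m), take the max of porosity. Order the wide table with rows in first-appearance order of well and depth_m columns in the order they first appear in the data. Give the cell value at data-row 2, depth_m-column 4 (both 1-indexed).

With rows in first-appearance order of well, row 2 is well=W017. depth_m columns in first-appearance order: 1850, 350, 1400, 950; column 4 is 950.
Long rows with well=W017, depth_m=950: max(46.09, 77.49) = 77.49.

77.49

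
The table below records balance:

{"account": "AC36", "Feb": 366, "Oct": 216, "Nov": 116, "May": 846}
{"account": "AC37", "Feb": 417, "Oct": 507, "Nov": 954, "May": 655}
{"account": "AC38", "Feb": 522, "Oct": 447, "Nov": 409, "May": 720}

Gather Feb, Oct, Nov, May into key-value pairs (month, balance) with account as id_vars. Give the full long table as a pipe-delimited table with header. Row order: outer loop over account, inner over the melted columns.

Each (account, column) pair becomes one row: 3 × 4 = 12 rows.
For example, (AC36, Feb) → balance=366.

| account | month | balance |
| AC36 | Feb | 366 |
| AC36 | Oct | 216 |
| AC36 | Nov | 116 |
| AC36 | May | 846 |
| AC37 | Feb | 417 |
| AC37 | Oct | 507 |
| AC37 | Nov | 954 |
| AC37 | May | 655 |
| AC38 | Feb | 522 |
| AC38 | Oct | 447 |
| AC38 | Nov | 409 |
| AC38 | May | 720 |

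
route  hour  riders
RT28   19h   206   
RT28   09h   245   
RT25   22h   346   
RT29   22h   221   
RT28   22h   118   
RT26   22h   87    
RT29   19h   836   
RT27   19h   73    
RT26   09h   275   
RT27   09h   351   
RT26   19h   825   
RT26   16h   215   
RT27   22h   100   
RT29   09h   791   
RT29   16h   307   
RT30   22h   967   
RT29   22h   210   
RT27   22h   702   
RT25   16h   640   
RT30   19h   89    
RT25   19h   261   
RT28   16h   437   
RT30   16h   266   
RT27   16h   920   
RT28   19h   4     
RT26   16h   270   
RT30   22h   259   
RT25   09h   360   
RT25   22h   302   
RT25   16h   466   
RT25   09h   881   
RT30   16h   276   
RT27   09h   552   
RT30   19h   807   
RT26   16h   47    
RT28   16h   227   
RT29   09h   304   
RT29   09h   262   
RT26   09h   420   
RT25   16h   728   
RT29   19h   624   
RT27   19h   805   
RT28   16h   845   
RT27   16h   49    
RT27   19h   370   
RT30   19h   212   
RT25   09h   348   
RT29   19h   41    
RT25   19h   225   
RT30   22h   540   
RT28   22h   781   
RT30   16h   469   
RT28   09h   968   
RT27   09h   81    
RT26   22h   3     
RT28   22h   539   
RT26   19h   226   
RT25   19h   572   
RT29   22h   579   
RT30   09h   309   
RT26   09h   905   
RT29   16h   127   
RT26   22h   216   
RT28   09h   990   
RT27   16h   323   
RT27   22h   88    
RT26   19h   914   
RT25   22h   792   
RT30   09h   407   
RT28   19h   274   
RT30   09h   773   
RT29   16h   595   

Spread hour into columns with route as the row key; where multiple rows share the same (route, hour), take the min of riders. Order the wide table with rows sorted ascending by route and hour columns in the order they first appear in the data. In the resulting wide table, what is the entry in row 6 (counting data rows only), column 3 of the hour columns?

259

With rows sorted ascending by route, row 6 is route=RT30. hour columns in first-appearance order: 19h, 09h, 22h, 16h; column 3 is 22h.
Long rows with route=RT30, hour=22h: min(967, 259, 540) = 259.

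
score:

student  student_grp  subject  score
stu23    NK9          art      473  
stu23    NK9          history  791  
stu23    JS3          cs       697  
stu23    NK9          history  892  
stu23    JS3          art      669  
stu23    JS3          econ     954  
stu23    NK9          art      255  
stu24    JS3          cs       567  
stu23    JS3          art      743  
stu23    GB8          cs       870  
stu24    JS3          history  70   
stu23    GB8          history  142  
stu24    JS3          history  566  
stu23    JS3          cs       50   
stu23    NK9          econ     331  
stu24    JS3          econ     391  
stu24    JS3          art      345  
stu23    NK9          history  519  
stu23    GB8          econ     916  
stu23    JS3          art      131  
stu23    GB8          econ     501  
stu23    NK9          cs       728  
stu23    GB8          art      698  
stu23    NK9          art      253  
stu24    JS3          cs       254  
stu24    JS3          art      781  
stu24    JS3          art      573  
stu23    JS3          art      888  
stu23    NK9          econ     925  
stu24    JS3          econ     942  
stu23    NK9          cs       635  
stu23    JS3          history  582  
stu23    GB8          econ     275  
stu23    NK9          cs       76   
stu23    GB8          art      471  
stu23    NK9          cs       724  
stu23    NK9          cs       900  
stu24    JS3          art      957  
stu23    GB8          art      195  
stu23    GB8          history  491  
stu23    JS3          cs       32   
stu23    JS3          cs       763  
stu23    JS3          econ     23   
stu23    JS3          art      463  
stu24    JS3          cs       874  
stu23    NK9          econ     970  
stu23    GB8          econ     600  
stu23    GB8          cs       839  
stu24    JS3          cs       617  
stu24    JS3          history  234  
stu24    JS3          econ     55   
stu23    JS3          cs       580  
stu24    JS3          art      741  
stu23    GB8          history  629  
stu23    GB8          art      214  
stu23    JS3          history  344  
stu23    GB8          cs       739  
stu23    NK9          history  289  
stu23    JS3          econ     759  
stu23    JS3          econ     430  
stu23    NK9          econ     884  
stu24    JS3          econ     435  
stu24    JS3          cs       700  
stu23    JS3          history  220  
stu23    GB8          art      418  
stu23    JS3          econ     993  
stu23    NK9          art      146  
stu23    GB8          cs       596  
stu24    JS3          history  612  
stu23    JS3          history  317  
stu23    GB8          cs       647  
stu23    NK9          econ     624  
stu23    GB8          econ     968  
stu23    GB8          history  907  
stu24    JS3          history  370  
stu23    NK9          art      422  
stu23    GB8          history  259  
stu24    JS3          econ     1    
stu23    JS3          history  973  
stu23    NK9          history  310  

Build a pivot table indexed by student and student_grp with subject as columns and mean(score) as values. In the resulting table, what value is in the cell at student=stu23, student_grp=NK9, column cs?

612.60

Rows with student=stu23, student_grp=NK9 and subject=cs: score values are 728, 635, 76, 724, 900.
(728 + 635 + 76 + 724 + 900) / 5 = 612.60.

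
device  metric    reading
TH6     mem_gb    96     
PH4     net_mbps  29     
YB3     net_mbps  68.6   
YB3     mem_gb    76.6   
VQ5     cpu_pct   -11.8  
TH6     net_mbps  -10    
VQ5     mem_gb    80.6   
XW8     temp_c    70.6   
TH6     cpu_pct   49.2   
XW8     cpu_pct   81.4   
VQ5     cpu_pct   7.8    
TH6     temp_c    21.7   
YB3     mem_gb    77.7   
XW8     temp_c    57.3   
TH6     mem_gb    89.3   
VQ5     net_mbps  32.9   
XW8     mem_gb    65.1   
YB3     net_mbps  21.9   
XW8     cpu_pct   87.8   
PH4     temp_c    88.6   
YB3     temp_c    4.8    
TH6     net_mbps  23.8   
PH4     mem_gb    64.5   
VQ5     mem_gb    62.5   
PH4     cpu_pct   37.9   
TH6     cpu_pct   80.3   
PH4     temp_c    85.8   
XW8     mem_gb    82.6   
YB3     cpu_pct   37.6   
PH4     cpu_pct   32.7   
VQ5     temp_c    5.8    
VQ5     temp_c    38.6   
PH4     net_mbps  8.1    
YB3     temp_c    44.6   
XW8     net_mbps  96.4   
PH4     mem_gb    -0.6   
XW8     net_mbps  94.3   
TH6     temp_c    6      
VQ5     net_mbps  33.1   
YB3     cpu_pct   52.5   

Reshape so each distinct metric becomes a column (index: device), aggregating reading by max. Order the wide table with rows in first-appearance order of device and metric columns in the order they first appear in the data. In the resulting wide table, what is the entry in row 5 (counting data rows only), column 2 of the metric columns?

With rows in first-appearance order of device, row 5 is device=XW8. metric columns in first-appearance order: mem_gb, net_mbps, cpu_pct, temp_c; column 2 is net_mbps.
Long rows with device=XW8, metric=net_mbps: max(96.4, 94.3) = 96.4.

96.4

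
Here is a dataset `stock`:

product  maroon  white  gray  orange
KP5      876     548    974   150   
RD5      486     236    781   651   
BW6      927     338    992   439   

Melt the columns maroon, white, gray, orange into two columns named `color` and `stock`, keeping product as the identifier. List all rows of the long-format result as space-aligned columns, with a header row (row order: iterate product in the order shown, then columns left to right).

Each (product, column) pair becomes one row: 3 × 4 = 12 rows.
For example, (KP5, maroon) → stock=876.

product  color   stock
KP5      maroon  876  
KP5      white   548  
KP5      gray    974  
KP5      orange  150  
RD5      maroon  486  
RD5      white   236  
RD5      gray    781  
RD5      orange  651  
BW6      maroon  927  
BW6      white   338  
BW6      gray    992  
BW6      orange  439  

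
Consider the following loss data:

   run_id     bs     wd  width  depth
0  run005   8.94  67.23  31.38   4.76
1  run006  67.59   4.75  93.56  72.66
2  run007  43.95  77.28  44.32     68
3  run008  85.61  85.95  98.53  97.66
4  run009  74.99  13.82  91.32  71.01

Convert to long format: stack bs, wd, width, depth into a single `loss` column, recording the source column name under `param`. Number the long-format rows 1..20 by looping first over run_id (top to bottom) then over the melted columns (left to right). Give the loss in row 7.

93.56

20 rows total (5 × 4). Row 7: index ⌊(7-1)/4⌋ = 1 into run_id → run006; (7-1) mod 4 = 2 into the melted columns → width.
So row 7 is (run006, width, 93.56); loss = 93.56.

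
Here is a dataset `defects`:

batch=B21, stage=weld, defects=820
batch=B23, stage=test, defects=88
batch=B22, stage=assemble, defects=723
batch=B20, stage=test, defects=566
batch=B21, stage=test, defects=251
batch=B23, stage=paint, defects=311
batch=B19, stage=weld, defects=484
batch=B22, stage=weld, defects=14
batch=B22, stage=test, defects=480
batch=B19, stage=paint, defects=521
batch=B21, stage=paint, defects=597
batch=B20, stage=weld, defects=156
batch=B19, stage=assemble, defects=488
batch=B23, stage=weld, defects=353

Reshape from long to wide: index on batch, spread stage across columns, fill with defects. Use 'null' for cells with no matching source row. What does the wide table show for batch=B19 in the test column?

null

No long-format row has batch=B19 and stage=test, so the cell is null.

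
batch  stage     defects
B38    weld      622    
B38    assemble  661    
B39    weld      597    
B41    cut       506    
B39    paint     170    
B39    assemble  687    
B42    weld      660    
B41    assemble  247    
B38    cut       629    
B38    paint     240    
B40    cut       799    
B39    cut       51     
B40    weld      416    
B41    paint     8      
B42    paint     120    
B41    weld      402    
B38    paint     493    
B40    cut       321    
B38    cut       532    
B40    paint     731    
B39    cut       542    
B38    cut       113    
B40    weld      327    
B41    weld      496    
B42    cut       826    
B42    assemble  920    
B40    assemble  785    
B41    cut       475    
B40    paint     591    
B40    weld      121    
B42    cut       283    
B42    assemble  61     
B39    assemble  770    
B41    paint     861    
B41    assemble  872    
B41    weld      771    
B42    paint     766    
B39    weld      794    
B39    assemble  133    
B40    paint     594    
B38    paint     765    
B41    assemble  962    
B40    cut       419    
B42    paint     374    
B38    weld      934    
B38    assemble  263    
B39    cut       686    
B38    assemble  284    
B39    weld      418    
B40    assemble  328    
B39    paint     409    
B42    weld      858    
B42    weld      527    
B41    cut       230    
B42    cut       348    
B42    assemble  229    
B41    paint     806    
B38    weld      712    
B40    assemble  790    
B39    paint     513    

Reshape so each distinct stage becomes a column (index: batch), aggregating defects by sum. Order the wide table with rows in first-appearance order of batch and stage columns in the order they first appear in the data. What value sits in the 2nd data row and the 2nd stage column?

1590

With rows in first-appearance order of batch, row 2 is batch=B39. stage columns in first-appearance order: weld, assemble, cut, paint; column 2 is assemble.
Long rows with batch=B39, stage=assemble: 687 + 770 + 133 = 1590.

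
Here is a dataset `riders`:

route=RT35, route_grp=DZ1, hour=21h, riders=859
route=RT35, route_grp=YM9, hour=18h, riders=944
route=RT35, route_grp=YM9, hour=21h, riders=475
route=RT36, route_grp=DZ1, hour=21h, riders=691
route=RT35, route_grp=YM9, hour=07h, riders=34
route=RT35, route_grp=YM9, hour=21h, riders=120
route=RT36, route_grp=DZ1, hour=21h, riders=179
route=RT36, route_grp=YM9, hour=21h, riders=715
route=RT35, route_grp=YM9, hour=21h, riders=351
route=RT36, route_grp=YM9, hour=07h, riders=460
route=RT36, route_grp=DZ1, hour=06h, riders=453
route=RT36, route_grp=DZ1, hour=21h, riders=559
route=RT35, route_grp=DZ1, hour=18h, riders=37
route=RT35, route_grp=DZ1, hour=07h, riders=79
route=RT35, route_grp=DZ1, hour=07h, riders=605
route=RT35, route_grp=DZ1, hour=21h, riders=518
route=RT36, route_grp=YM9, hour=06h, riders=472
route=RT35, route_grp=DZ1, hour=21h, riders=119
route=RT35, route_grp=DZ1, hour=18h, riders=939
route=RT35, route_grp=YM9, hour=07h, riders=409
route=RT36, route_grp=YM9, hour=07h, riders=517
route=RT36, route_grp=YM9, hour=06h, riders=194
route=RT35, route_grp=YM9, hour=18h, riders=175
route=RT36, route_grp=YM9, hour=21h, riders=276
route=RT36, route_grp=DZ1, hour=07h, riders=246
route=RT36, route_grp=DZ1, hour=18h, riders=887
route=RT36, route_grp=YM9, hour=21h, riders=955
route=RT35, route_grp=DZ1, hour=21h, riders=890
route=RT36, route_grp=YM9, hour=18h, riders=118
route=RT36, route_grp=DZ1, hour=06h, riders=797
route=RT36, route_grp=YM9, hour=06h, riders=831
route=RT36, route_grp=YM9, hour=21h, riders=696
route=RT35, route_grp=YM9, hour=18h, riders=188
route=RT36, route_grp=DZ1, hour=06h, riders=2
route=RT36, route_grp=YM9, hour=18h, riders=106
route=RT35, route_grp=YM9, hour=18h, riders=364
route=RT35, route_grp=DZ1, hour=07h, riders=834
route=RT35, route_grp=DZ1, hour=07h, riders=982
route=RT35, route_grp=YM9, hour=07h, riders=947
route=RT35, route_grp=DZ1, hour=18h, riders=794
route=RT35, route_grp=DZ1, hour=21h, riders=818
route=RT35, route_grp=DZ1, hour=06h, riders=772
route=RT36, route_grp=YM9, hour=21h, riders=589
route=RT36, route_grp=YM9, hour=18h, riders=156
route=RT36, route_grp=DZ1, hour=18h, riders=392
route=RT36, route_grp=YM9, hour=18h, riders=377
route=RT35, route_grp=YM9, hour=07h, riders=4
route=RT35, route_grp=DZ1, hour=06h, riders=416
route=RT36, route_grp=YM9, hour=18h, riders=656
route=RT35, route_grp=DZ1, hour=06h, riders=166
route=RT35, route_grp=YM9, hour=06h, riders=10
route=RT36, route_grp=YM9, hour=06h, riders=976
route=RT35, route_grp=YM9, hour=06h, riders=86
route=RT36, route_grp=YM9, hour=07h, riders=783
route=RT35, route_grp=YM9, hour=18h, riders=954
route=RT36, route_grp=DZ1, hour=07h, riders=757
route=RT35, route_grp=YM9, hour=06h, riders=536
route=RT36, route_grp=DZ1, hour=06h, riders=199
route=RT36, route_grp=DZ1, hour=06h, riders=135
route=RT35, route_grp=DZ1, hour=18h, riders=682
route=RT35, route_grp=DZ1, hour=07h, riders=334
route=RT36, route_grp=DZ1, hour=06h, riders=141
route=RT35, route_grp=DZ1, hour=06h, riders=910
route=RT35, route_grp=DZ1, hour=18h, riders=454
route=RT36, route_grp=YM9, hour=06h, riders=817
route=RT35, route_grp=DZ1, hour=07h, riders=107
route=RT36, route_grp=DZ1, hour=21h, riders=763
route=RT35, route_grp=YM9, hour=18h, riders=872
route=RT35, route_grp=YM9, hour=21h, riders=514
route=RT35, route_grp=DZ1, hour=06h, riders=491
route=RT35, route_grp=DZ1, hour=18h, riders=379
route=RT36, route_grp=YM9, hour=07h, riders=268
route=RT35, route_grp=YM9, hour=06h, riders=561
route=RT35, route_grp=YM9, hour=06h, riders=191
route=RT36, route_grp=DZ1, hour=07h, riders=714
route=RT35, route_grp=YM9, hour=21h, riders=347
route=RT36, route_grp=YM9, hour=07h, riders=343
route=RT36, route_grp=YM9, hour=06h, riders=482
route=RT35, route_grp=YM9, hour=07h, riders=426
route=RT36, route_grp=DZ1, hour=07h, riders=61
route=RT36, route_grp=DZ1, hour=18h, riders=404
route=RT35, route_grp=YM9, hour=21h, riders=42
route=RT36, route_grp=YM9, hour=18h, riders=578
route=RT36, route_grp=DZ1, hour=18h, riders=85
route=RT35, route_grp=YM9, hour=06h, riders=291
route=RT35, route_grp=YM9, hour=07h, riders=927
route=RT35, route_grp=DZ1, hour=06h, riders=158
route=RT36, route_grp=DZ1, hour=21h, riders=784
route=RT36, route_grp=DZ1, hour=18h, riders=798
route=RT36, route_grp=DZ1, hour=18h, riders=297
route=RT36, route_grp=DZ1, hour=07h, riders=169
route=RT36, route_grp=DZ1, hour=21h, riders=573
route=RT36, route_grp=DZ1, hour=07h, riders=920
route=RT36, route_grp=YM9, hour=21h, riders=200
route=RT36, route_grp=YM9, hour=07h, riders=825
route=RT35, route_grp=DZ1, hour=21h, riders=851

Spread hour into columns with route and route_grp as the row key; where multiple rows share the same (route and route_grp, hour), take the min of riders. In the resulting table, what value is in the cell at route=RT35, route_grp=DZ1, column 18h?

37

Rows with route=RT35, route_grp=DZ1 and hour=18h: riders values are 37, 939, 794, 682, 454, 379.
min(37, 939, 794, 682, 454, 379) = 37.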